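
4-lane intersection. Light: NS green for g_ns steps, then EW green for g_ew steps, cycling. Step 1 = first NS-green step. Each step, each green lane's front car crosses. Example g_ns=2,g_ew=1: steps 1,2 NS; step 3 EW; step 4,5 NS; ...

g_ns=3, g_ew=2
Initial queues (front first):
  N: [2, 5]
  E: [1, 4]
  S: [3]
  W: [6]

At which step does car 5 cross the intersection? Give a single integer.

Step 1 [NS]: N:car2-GO,E:wait,S:car3-GO,W:wait | queues: N=1 E=2 S=0 W=1
Step 2 [NS]: N:car5-GO,E:wait,S:empty,W:wait | queues: N=0 E=2 S=0 W=1
Step 3 [NS]: N:empty,E:wait,S:empty,W:wait | queues: N=0 E=2 S=0 W=1
Step 4 [EW]: N:wait,E:car1-GO,S:wait,W:car6-GO | queues: N=0 E=1 S=0 W=0
Step 5 [EW]: N:wait,E:car4-GO,S:wait,W:empty | queues: N=0 E=0 S=0 W=0
Car 5 crosses at step 2

2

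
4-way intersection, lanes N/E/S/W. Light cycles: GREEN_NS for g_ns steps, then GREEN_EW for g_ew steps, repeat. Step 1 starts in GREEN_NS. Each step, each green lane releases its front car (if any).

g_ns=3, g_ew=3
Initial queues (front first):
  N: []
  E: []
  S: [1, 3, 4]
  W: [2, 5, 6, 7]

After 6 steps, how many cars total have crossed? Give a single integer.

Step 1 [NS]: N:empty,E:wait,S:car1-GO,W:wait | queues: N=0 E=0 S=2 W=4
Step 2 [NS]: N:empty,E:wait,S:car3-GO,W:wait | queues: N=0 E=0 S=1 W=4
Step 3 [NS]: N:empty,E:wait,S:car4-GO,W:wait | queues: N=0 E=0 S=0 W=4
Step 4 [EW]: N:wait,E:empty,S:wait,W:car2-GO | queues: N=0 E=0 S=0 W=3
Step 5 [EW]: N:wait,E:empty,S:wait,W:car5-GO | queues: N=0 E=0 S=0 W=2
Step 6 [EW]: N:wait,E:empty,S:wait,W:car6-GO | queues: N=0 E=0 S=0 W=1
Cars crossed by step 6: 6

Answer: 6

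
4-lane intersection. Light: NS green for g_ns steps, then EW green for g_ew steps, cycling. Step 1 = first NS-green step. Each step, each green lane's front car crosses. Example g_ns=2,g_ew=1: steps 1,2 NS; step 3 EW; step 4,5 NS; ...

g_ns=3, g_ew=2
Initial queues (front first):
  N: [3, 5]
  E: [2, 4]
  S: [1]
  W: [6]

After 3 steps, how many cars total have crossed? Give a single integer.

Answer: 3

Derivation:
Step 1 [NS]: N:car3-GO,E:wait,S:car1-GO,W:wait | queues: N=1 E=2 S=0 W=1
Step 2 [NS]: N:car5-GO,E:wait,S:empty,W:wait | queues: N=0 E=2 S=0 W=1
Step 3 [NS]: N:empty,E:wait,S:empty,W:wait | queues: N=0 E=2 S=0 W=1
Cars crossed by step 3: 3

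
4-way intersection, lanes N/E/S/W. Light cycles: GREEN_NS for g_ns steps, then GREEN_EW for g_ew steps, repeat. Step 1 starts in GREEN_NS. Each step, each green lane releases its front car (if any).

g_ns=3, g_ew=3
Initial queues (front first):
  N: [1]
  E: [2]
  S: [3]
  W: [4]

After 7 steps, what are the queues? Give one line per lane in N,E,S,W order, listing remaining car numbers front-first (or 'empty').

Step 1 [NS]: N:car1-GO,E:wait,S:car3-GO,W:wait | queues: N=0 E=1 S=0 W=1
Step 2 [NS]: N:empty,E:wait,S:empty,W:wait | queues: N=0 E=1 S=0 W=1
Step 3 [NS]: N:empty,E:wait,S:empty,W:wait | queues: N=0 E=1 S=0 W=1
Step 4 [EW]: N:wait,E:car2-GO,S:wait,W:car4-GO | queues: N=0 E=0 S=0 W=0

N: empty
E: empty
S: empty
W: empty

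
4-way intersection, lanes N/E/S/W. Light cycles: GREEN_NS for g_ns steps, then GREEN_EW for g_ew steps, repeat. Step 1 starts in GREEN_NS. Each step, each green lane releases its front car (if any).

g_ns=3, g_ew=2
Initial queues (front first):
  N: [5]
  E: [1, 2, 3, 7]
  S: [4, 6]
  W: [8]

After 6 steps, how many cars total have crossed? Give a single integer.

Answer: 6

Derivation:
Step 1 [NS]: N:car5-GO,E:wait,S:car4-GO,W:wait | queues: N=0 E=4 S=1 W=1
Step 2 [NS]: N:empty,E:wait,S:car6-GO,W:wait | queues: N=0 E=4 S=0 W=1
Step 3 [NS]: N:empty,E:wait,S:empty,W:wait | queues: N=0 E=4 S=0 W=1
Step 4 [EW]: N:wait,E:car1-GO,S:wait,W:car8-GO | queues: N=0 E=3 S=0 W=0
Step 5 [EW]: N:wait,E:car2-GO,S:wait,W:empty | queues: N=0 E=2 S=0 W=0
Step 6 [NS]: N:empty,E:wait,S:empty,W:wait | queues: N=0 E=2 S=0 W=0
Cars crossed by step 6: 6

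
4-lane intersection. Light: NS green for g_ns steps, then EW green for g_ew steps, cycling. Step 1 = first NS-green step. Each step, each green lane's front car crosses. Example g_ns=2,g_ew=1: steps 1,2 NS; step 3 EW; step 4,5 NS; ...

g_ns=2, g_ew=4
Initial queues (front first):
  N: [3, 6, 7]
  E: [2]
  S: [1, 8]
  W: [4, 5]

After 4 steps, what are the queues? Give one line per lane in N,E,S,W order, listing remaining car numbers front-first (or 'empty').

Step 1 [NS]: N:car3-GO,E:wait,S:car1-GO,W:wait | queues: N=2 E=1 S=1 W=2
Step 2 [NS]: N:car6-GO,E:wait,S:car8-GO,W:wait | queues: N=1 E=1 S=0 W=2
Step 3 [EW]: N:wait,E:car2-GO,S:wait,W:car4-GO | queues: N=1 E=0 S=0 W=1
Step 4 [EW]: N:wait,E:empty,S:wait,W:car5-GO | queues: N=1 E=0 S=0 W=0

N: 7
E: empty
S: empty
W: empty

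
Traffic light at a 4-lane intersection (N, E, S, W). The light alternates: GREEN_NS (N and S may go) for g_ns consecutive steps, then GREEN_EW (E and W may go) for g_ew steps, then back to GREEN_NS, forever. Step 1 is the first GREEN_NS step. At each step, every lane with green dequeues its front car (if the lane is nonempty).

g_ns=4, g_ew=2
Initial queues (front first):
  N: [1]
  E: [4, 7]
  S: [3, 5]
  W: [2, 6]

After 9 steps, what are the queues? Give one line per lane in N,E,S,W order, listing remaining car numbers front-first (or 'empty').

Step 1 [NS]: N:car1-GO,E:wait,S:car3-GO,W:wait | queues: N=0 E=2 S=1 W=2
Step 2 [NS]: N:empty,E:wait,S:car5-GO,W:wait | queues: N=0 E=2 S=0 W=2
Step 3 [NS]: N:empty,E:wait,S:empty,W:wait | queues: N=0 E=2 S=0 W=2
Step 4 [NS]: N:empty,E:wait,S:empty,W:wait | queues: N=0 E=2 S=0 W=2
Step 5 [EW]: N:wait,E:car4-GO,S:wait,W:car2-GO | queues: N=0 E=1 S=0 W=1
Step 6 [EW]: N:wait,E:car7-GO,S:wait,W:car6-GO | queues: N=0 E=0 S=0 W=0

N: empty
E: empty
S: empty
W: empty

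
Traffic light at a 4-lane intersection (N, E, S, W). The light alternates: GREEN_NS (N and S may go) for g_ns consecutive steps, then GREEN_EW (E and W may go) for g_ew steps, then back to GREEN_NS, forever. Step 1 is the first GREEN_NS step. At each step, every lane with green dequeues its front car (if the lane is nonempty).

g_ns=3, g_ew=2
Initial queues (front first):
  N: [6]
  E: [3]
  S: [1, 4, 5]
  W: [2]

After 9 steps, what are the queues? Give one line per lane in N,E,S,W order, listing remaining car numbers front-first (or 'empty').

Step 1 [NS]: N:car6-GO,E:wait,S:car1-GO,W:wait | queues: N=0 E=1 S=2 W=1
Step 2 [NS]: N:empty,E:wait,S:car4-GO,W:wait | queues: N=0 E=1 S=1 W=1
Step 3 [NS]: N:empty,E:wait,S:car5-GO,W:wait | queues: N=0 E=1 S=0 W=1
Step 4 [EW]: N:wait,E:car3-GO,S:wait,W:car2-GO | queues: N=0 E=0 S=0 W=0

N: empty
E: empty
S: empty
W: empty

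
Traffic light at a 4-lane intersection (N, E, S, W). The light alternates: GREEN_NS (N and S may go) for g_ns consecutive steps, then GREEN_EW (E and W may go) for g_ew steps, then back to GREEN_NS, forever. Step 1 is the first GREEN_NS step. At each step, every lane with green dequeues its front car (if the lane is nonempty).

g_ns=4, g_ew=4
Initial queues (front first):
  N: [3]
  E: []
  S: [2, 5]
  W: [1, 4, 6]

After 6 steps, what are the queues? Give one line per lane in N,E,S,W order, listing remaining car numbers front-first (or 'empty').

Step 1 [NS]: N:car3-GO,E:wait,S:car2-GO,W:wait | queues: N=0 E=0 S=1 W=3
Step 2 [NS]: N:empty,E:wait,S:car5-GO,W:wait | queues: N=0 E=0 S=0 W=3
Step 3 [NS]: N:empty,E:wait,S:empty,W:wait | queues: N=0 E=0 S=0 W=3
Step 4 [NS]: N:empty,E:wait,S:empty,W:wait | queues: N=0 E=0 S=0 W=3
Step 5 [EW]: N:wait,E:empty,S:wait,W:car1-GO | queues: N=0 E=0 S=0 W=2
Step 6 [EW]: N:wait,E:empty,S:wait,W:car4-GO | queues: N=0 E=0 S=0 W=1

N: empty
E: empty
S: empty
W: 6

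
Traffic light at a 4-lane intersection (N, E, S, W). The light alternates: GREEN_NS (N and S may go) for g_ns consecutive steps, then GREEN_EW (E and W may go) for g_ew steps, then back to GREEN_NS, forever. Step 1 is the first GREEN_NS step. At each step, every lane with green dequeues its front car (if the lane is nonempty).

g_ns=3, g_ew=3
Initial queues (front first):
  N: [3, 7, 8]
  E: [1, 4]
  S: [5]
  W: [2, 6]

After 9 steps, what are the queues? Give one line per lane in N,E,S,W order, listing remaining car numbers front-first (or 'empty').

Step 1 [NS]: N:car3-GO,E:wait,S:car5-GO,W:wait | queues: N=2 E=2 S=0 W=2
Step 2 [NS]: N:car7-GO,E:wait,S:empty,W:wait | queues: N=1 E=2 S=0 W=2
Step 3 [NS]: N:car8-GO,E:wait,S:empty,W:wait | queues: N=0 E=2 S=0 W=2
Step 4 [EW]: N:wait,E:car1-GO,S:wait,W:car2-GO | queues: N=0 E=1 S=0 W=1
Step 5 [EW]: N:wait,E:car4-GO,S:wait,W:car6-GO | queues: N=0 E=0 S=0 W=0

N: empty
E: empty
S: empty
W: empty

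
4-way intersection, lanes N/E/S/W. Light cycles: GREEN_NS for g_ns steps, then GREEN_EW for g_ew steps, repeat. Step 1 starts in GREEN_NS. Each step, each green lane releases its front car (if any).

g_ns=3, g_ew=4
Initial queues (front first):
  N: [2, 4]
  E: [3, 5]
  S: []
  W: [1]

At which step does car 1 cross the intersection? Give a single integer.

Step 1 [NS]: N:car2-GO,E:wait,S:empty,W:wait | queues: N=1 E=2 S=0 W=1
Step 2 [NS]: N:car4-GO,E:wait,S:empty,W:wait | queues: N=0 E=2 S=0 W=1
Step 3 [NS]: N:empty,E:wait,S:empty,W:wait | queues: N=0 E=2 S=0 W=1
Step 4 [EW]: N:wait,E:car3-GO,S:wait,W:car1-GO | queues: N=0 E=1 S=0 W=0
Step 5 [EW]: N:wait,E:car5-GO,S:wait,W:empty | queues: N=0 E=0 S=0 W=0
Car 1 crosses at step 4

4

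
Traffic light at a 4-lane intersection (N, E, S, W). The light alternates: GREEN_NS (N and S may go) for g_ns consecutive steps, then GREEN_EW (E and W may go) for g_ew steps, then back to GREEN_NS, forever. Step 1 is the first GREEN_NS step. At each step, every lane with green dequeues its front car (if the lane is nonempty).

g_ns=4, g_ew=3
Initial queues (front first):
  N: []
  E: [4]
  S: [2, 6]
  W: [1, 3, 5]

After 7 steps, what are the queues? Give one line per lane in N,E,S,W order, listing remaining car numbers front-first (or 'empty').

Step 1 [NS]: N:empty,E:wait,S:car2-GO,W:wait | queues: N=0 E=1 S=1 W=3
Step 2 [NS]: N:empty,E:wait,S:car6-GO,W:wait | queues: N=0 E=1 S=0 W=3
Step 3 [NS]: N:empty,E:wait,S:empty,W:wait | queues: N=0 E=1 S=0 W=3
Step 4 [NS]: N:empty,E:wait,S:empty,W:wait | queues: N=0 E=1 S=0 W=3
Step 5 [EW]: N:wait,E:car4-GO,S:wait,W:car1-GO | queues: N=0 E=0 S=0 W=2
Step 6 [EW]: N:wait,E:empty,S:wait,W:car3-GO | queues: N=0 E=0 S=0 W=1
Step 7 [EW]: N:wait,E:empty,S:wait,W:car5-GO | queues: N=0 E=0 S=0 W=0

N: empty
E: empty
S: empty
W: empty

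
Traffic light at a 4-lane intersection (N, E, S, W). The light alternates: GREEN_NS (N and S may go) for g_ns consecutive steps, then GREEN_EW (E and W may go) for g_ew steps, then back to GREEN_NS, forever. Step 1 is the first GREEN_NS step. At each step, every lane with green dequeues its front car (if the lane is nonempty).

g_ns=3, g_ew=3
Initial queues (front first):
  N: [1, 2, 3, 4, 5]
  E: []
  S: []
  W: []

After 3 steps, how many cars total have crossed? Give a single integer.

Step 1 [NS]: N:car1-GO,E:wait,S:empty,W:wait | queues: N=4 E=0 S=0 W=0
Step 2 [NS]: N:car2-GO,E:wait,S:empty,W:wait | queues: N=3 E=0 S=0 W=0
Step 3 [NS]: N:car3-GO,E:wait,S:empty,W:wait | queues: N=2 E=0 S=0 W=0
Cars crossed by step 3: 3

Answer: 3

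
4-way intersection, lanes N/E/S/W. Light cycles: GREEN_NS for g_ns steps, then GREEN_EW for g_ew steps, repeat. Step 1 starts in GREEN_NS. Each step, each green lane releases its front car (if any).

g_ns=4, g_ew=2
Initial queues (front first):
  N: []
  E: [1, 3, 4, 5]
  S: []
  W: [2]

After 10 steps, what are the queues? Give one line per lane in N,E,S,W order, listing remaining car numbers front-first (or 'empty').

Step 1 [NS]: N:empty,E:wait,S:empty,W:wait | queues: N=0 E=4 S=0 W=1
Step 2 [NS]: N:empty,E:wait,S:empty,W:wait | queues: N=0 E=4 S=0 W=1
Step 3 [NS]: N:empty,E:wait,S:empty,W:wait | queues: N=0 E=4 S=0 W=1
Step 4 [NS]: N:empty,E:wait,S:empty,W:wait | queues: N=0 E=4 S=0 W=1
Step 5 [EW]: N:wait,E:car1-GO,S:wait,W:car2-GO | queues: N=0 E=3 S=0 W=0
Step 6 [EW]: N:wait,E:car3-GO,S:wait,W:empty | queues: N=0 E=2 S=0 W=0
Step 7 [NS]: N:empty,E:wait,S:empty,W:wait | queues: N=0 E=2 S=0 W=0
Step 8 [NS]: N:empty,E:wait,S:empty,W:wait | queues: N=0 E=2 S=0 W=0
Step 9 [NS]: N:empty,E:wait,S:empty,W:wait | queues: N=0 E=2 S=0 W=0
Step 10 [NS]: N:empty,E:wait,S:empty,W:wait | queues: N=0 E=2 S=0 W=0

N: empty
E: 4 5
S: empty
W: empty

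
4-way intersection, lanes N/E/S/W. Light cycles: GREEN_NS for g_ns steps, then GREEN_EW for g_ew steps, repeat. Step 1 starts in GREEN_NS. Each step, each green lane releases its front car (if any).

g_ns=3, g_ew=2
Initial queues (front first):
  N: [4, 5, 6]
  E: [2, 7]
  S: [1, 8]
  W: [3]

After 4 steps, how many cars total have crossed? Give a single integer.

Step 1 [NS]: N:car4-GO,E:wait,S:car1-GO,W:wait | queues: N=2 E=2 S=1 W=1
Step 2 [NS]: N:car5-GO,E:wait,S:car8-GO,W:wait | queues: N=1 E=2 S=0 W=1
Step 3 [NS]: N:car6-GO,E:wait,S:empty,W:wait | queues: N=0 E=2 S=0 W=1
Step 4 [EW]: N:wait,E:car2-GO,S:wait,W:car3-GO | queues: N=0 E=1 S=0 W=0
Cars crossed by step 4: 7

Answer: 7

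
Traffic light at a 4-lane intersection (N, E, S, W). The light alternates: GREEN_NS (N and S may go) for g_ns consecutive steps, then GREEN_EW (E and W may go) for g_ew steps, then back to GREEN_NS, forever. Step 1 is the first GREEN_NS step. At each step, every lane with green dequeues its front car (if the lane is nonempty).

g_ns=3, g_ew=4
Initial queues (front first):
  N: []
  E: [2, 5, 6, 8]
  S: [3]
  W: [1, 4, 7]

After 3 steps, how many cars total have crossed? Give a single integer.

Step 1 [NS]: N:empty,E:wait,S:car3-GO,W:wait | queues: N=0 E=4 S=0 W=3
Step 2 [NS]: N:empty,E:wait,S:empty,W:wait | queues: N=0 E=4 S=0 W=3
Step 3 [NS]: N:empty,E:wait,S:empty,W:wait | queues: N=0 E=4 S=0 W=3
Cars crossed by step 3: 1

Answer: 1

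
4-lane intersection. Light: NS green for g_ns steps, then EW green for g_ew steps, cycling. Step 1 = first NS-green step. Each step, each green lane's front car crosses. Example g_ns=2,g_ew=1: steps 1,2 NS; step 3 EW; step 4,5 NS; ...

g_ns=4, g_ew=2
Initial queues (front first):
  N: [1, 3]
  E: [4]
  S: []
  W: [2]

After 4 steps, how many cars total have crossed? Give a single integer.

Step 1 [NS]: N:car1-GO,E:wait,S:empty,W:wait | queues: N=1 E=1 S=0 W=1
Step 2 [NS]: N:car3-GO,E:wait,S:empty,W:wait | queues: N=0 E=1 S=0 W=1
Step 3 [NS]: N:empty,E:wait,S:empty,W:wait | queues: N=0 E=1 S=0 W=1
Step 4 [NS]: N:empty,E:wait,S:empty,W:wait | queues: N=0 E=1 S=0 W=1
Cars crossed by step 4: 2

Answer: 2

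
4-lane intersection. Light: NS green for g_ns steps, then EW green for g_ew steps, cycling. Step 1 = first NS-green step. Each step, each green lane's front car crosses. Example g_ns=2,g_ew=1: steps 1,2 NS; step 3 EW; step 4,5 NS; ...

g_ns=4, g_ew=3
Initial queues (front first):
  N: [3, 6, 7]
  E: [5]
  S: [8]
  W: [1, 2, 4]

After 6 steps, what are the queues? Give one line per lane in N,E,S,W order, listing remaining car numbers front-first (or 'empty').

Step 1 [NS]: N:car3-GO,E:wait,S:car8-GO,W:wait | queues: N=2 E=1 S=0 W=3
Step 2 [NS]: N:car6-GO,E:wait,S:empty,W:wait | queues: N=1 E=1 S=0 W=3
Step 3 [NS]: N:car7-GO,E:wait,S:empty,W:wait | queues: N=0 E=1 S=0 W=3
Step 4 [NS]: N:empty,E:wait,S:empty,W:wait | queues: N=0 E=1 S=0 W=3
Step 5 [EW]: N:wait,E:car5-GO,S:wait,W:car1-GO | queues: N=0 E=0 S=0 W=2
Step 6 [EW]: N:wait,E:empty,S:wait,W:car2-GO | queues: N=0 E=0 S=0 W=1

N: empty
E: empty
S: empty
W: 4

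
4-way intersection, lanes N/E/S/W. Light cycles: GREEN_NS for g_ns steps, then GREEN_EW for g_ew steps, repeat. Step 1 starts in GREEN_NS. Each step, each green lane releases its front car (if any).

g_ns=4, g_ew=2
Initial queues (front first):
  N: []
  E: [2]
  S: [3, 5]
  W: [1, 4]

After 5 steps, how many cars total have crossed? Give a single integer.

Answer: 4

Derivation:
Step 1 [NS]: N:empty,E:wait,S:car3-GO,W:wait | queues: N=0 E=1 S=1 W=2
Step 2 [NS]: N:empty,E:wait,S:car5-GO,W:wait | queues: N=0 E=1 S=0 W=2
Step 3 [NS]: N:empty,E:wait,S:empty,W:wait | queues: N=0 E=1 S=0 W=2
Step 4 [NS]: N:empty,E:wait,S:empty,W:wait | queues: N=0 E=1 S=0 W=2
Step 5 [EW]: N:wait,E:car2-GO,S:wait,W:car1-GO | queues: N=0 E=0 S=0 W=1
Cars crossed by step 5: 4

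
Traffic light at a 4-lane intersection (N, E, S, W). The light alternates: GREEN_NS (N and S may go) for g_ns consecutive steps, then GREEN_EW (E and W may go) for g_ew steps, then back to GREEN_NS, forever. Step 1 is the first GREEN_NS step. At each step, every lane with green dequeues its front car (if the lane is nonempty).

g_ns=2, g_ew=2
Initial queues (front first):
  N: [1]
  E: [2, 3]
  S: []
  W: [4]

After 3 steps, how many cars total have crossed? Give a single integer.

Answer: 3

Derivation:
Step 1 [NS]: N:car1-GO,E:wait,S:empty,W:wait | queues: N=0 E=2 S=0 W=1
Step 2 [NS]: N:empty,E:wait,S:empty,W:wait | queues: N=0 E=2 S=0 W=1
Step 3 [EW]: N:wait,E:car2-GO,S:wait,W:car4-GO | queues: N=0 E=1 S=0 W=0
Cars crossed by step 3: 3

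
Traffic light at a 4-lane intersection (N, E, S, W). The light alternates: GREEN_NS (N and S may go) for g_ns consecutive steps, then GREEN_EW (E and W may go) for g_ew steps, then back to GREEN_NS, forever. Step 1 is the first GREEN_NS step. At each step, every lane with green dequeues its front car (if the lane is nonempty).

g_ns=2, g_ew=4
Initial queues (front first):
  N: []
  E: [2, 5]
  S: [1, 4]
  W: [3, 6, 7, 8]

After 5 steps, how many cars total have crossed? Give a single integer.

Answer: 7

Derivation:
Step 1 [NS]: N:empty,E:wait,S:car1-GO,W:wait | queues: N=0 E=2 S=1 W=4
Step 2 [NS]: N:empty,E:wait,S:car4-GO,W:wait | queues: N=0 E=2 S=0 W=4
Step 3 [EW]: N:wait,E:car2-GO,S:wait,W:car3-GO | queues: N=0 E=1 S=0 W=3
Step 4 [EW]: N:wait,E:car5-GO,S:wait,W:car6-GO | queues: N=0 E=0 S=0 W=2
Step 5 [EW]: N:wait,E:empty,S:wait,W:car7-GO | queues: N=0 E=0 S=0 W=1
Cars crossed by step 5: 7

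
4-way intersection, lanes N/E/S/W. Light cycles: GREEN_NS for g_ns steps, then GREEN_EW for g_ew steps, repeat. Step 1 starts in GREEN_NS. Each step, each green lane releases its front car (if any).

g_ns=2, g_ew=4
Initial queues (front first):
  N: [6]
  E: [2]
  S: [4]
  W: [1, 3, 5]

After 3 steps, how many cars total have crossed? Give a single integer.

Step 1 [NS]: N:car6-GO,E:wait,S:car4-GO,W:wait | queues: N=0 E=1 S=0 W=3
Step 2 [NS]: N:empty,E:wait,S:empty,W:wait | queues: N=0 E=1 S=0 W=3
Step 3 [EW]: N:wait,E:car2-GO,S:wait,W:car1-GO | queues: N=0 E=0 S=0 W=2
Cars crossed by step 3: 4

Answer: 4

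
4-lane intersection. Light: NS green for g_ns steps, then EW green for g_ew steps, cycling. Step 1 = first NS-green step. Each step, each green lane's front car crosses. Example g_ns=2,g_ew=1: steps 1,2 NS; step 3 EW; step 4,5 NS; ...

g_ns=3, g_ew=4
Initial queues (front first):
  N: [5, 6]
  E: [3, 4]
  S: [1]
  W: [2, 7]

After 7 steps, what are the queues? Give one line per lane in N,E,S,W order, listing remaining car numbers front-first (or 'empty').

Step 1 [NS]: N:car5-GO,E:wait,S:car1-GO,W:wait | queues: N=1 E=2 S=0 W=2
Step 2 [NS]: N:car6-GO,E:wait,S:empty,W:wait | queues: N=0 E=2 S=0 W=2
Step 3 [NS]: N:empty,E:wait,S:empty,W:wait | queues: N=0 E=2 S=0 W=2
Step 4 [EW]: N:wait,E:car3-GO,S:wait,W:car2-GO | queues: N=0 E=1 S=0 W=1
Step 5 [EW]: N:wait,E:car4-GO,S:wait,W:car7-GO | queues: N=0 E=0 S=0 W=0

N: empty
E: empty
S: empty
W: empty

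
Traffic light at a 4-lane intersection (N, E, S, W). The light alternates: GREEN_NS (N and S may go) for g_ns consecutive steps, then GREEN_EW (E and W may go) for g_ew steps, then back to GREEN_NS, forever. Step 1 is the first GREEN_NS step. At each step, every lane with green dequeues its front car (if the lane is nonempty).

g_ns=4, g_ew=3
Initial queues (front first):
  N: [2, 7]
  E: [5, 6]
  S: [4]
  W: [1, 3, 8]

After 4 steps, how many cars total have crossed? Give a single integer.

Step 1 [NS]: N:car2-GO,E:wait,S:car4-GO,W:wait | queues: N=1 E=2 S=0 W=3
Step 2 [NS]: N:car7-GO,E:wait,S:empty,W:wait | queues: N=0 E=2 S=0 W=3
Step 3 [NS]: N:empty,E:wait,S:empty,W:wait | queues: N=0 E=2 S=0 W=3
Step 4 [NS]: N:empty,E:wait,S:empty,W:wait | queues: N=0 E=2 S=0 W=3
Cars crossed by step 4: 3

Answer: 3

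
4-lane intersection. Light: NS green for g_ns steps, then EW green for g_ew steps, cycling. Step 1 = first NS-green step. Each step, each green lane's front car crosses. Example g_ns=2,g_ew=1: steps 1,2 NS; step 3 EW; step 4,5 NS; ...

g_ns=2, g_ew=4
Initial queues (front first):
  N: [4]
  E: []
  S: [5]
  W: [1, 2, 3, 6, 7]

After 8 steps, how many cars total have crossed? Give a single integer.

Answer: 6

Derivation:
Step 1 [NS]: N:car4-GO,E:wait,S:car5-GO,W:wait | queues: N=0 E=0 S=0 W=5
Step 2 [NS]: N:empty,E:wait,S:empty,W:wait | queues: N=0 E=0 S=0 W=5
Step 3 [EW]: N:wait,E:empty,S:wait,W:car1-GO | queues: N=0 E=0 S=0 W=4
Step 4 [EW]: N:wait,E:empty,S:wait,W:car2-GO | queues: N=0 E=0 S=0 W=3
Step 5 [EW]: N:wait,E:empty,S:wait,W:car3-GO | queues: N=0 E=0 S=0 W=2
Step 6 [EW]: N:wait,E:empty,S:wait,W:car6-GO | queues: N=0 E=0 S=0 W=1
Step 7 [NS]: N:empty,E:wait,S:empty,W:wait | queues: N=0 E=0 S=0 W=1
Step 8 [NS]: N:empty,E:wait,S:empty,W:wait | queues: N=0 E=0 S=0 W=1
Cars crossed by step 8: 6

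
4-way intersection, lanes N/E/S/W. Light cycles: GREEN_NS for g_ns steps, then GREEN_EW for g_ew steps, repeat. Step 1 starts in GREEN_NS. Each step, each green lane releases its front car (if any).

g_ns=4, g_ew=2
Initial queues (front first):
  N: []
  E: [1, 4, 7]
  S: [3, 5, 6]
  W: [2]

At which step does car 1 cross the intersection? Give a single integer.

Step 1 [NS]: N:empty,E:wait,S:car3-GO,W:wait | queues: N=0 E=3 S=2 W=1
Step 2 [NS]: N:empty,E:wait,S:car5-GO,W:wait | queues: N=0 E=3 S=1 W=1
Step 3 [NS]: N:empty,E:wait,S:car6-GO,W:wait | queues: N=0 E=3 S=0 W=1
Step 4 [NS]: N:empty,E:wait,S:empty,W:wait | queues: N=0 E=3 S=0 W=1
Step 5 [EW]: N:wait,E:car1-GO,S:wait,W:car2-GO | queues: N=0 E=2 S=0 W=0
Step 6 [EW]: N:wait,E:car4-GO,S:wait,W:empty | queues: N=0 E=1 S=0 W=0
Step 7 [NS]: N:empty,E:wait,S:empty,W:wait | queues: N=0 E=1 S=0 W=0
Step 8 [NS]: N:empty,E:wait,S:empty,W:wait | queues: N=0 E=1 S=0 W=0
Step 9 [NS]: N:empty,E:wait,S:empty,W:wait | queues: N=0 E=1 S=0 W=0
Step 10 [NS]: N:empty,E:wait,S:empty,W:wait | queues: N=0 E=1 S=0 W=0
Step 11 [EW]: N:wait,E:car7-GO,S:wait,W:empty | queues: N=0 E=0 S=0 W=0
Car 1 crosses at step 5

5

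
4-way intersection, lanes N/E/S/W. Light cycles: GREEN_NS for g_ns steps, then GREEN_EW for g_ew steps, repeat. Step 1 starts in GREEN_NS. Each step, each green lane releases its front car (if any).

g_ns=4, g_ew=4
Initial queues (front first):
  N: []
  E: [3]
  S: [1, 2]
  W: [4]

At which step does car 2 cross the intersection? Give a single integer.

Step 1 [NS]: N:empty,E:wait,S:car1-GO,W:wait | queues: N=0 E=1 S=1 W=1
Step 2 [NS]: N:empty,E:wait,S:car2-GO,W:wait | queues: N=0 E=1 S=0 W=1
Step 3 [NS]: N:empty,E:wait,S:empty,W:wait | queues: N=0 E=1 S=0 W=1
Step 4 [NS]: N:empty,E:wait,S:empty,W:wait | queues: N=0 E=1 S=0 W=1
Step 5 [EW]: N:wait,E:car3-GO,S:wait,W:car4-GO | queues: N=0 E=0 S=0 W=0
Car 2 crosses at step 2

2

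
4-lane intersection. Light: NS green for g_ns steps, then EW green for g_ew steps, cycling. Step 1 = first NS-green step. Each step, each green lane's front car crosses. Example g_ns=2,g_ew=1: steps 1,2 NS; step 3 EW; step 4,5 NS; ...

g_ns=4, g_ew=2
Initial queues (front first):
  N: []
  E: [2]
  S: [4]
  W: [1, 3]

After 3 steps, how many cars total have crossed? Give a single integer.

Answer: 1

Derivation:
Step 1 [NS]: N:empty,E:wait,S:car4-GO,W:wait | queues: N=0 E=1 S=0 W=2
Step 2 [NS]: N:empty,E:wait,S:empty,W:wait | queues: N=0 E=1 S=0 W=2
Step 3 [NS]: N:empty,E:wait,S:empty,W:wait | queues: N=0 E=1 S=0 W=2
Cars crossed by step 3: 1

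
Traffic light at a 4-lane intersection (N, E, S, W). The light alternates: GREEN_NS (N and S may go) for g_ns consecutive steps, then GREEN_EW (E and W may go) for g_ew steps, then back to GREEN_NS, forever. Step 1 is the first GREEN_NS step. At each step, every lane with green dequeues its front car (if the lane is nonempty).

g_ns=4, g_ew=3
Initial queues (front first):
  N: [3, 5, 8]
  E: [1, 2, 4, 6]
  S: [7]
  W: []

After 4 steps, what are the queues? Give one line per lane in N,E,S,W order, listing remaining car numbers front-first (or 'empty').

Step 1 [NS]: N:car3-GO,E:wait,S:car7-GO,W:wait | queues: N=2 E=4 S=0 W=0
Step 2 [NS]: N:car5-GO,E:wait,S:empty,W:wait | queues: N=1 E=4 S=0 W=0
Step 3 [NS]: N:car8-GO,E:wait,S:empty,W:wait | queues: N=0 E=4 S=0 W=0
Step 4 [NS]: N:empty,E:wait,S:empty,W:wait | queues: N=0 E=4 S=0 W=0

N: empty
E: 1 2 4 6
S: empty
W: empty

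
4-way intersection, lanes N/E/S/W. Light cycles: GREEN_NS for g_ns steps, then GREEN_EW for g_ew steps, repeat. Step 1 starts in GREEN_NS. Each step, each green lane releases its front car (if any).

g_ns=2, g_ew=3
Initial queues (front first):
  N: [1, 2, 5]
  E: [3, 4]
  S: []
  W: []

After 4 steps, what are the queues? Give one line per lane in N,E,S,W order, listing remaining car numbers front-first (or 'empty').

Step 1 [NS]: N:car1-GO,E:wait,S:empty,W:wait | queues: N=2 E=2 S=0 W=0
Step 2 [NS]: N:car2-GO,E:wait,S:empty,W:wait | queues: N=1 E=2 S=0 W=0
Step 3 [EW]: N:wait,E:car3-GO,S:wait,W:empty | queues: N=1 E=1 S=0 W=0
Step 4 [EW]: N:wait,E:car4-GO,S:wait,W:empty | queues: N=1 E=0 S=0 W=0

N: 5
E: empty
S: empty
W: empty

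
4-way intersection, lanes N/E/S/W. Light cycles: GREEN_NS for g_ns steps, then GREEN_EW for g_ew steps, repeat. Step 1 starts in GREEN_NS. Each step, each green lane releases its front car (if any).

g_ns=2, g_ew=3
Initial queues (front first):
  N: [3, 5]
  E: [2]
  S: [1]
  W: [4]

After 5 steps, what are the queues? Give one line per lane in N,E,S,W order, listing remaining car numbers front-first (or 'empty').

Step 1 [NS]: N:car3-GO,E:wait,S:car1-GO,W:wait | queues: N=1 E=1 S=0 W=1
Step 2 [NS]: N:car5-GO,E:wait,S:empty,W:wait | queues: N=0 E=1 S=0 W=1
Step 3 [EW]: N:wait,E:car2-GO,S:wait,W:car4-GO | queues: N=0 E=0 S=0 W=0

N: empty
E: empty
S: empty
W: empty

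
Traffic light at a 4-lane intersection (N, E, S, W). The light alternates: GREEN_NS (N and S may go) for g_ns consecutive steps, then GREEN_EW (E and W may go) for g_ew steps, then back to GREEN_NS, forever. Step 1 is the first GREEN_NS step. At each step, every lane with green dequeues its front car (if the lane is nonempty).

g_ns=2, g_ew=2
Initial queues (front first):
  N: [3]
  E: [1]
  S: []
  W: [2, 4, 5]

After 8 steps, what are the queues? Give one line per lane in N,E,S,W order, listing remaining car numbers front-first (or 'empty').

Step 1 [NS]: N:car3-GO,E:wait,S:empty,W:wait | queues: N=0 E=1 S=0 W=3
Step 2 [NS]: N:empty,E:wait,S:empty,W:wait | queues: N=0 E=1 S=0 W=3
Step 3 [EW]: N:wait,E:car1-GO,S:wait,W:car2-GO | queues: N=0 E=0 S=0 W=2
Step 4 [EW]: N:wait,E:empty,S:wait,W:car4-GO | queues: N=0 E=0 S=0 W=1
Step 5 [NS]: N:empty,E:wait,S:empty,W:wait | queues: N=0 E=0 S=0 W=1
Step 6 [NS]: N:empty,E:wait,S:empty,W:wait | queues: N=0 E=0 S=0 W=1
Step 7 [EW]: N:wait,E:empty,S:wait,W:car5-GO | queues: N=0 E=0 S=0 W=0

N: empty
E: empty
S: empty
W: empty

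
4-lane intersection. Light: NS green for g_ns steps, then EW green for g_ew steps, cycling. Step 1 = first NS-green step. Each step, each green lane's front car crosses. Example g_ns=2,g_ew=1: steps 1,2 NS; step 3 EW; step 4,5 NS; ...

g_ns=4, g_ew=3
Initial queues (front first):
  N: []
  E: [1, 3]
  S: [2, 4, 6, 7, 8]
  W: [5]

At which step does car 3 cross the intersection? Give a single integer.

Step 1 [NS]: N:empty,E:wait,S:car2-GO,W:wait | queues: N=0 E=2 S=4 W=1
Step 2 [NS]: N:empty,E:wait,S:car4-GO,W:wait | queues: N=0 E=2 S=3 W=1
Step 3 [NS]: N:empty,E:wait,S:car6-GO,W:wait | queues: N=0 E=2 S=2 W=1
Step 4 [NS]: N:empty,E:wait,S:car7-GO,W:wait | queues: N=0 E=2 S=1 W=1
Step 5 [EW]: N:wait,E:car1-GO,S:wait,W:car5-GO | queues: N=0 E=1 S=1 W=0
Step 6 [EW]: N:wait,E:car3-GO,S:wait,W:empty | queues: N=0 E=0 S=1 W=0
Step 7 [EW]: N:wait,E:empty,S:wait,W:empty | queues: N=0 E=0 S=1 W=0
Step 8 [NS]: N:empty,E:wait,S:car8-GO,W:wait | queues: N=0 E=0 S=0 W=0
Car 3 crosses at step 6

6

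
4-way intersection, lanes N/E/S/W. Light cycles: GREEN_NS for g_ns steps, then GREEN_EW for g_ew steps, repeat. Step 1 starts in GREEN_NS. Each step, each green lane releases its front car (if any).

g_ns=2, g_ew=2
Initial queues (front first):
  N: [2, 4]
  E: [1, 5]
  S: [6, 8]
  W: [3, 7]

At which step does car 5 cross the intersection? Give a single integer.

Step 1 [NS]: N:car2-GO,E:wait,S:car6-GO,W:wait | queues: N=1 E=2 S=1 W=2
Step 2 [NS]: N:car4-GO,E:wait,S:car8-GO,W:wait | queues: N=0 E=2 S=0 W=2
Step 3 [EW]: N:wait,E:car1-GO,S:wait,W:car3-GO | queues: N=0 E=1 S=0 W=1
Step 4 [EW]: N:wait,E:car5-GO,S:wait,W:car7-GO | queues: N=0 E=0 S=0 W=0
Car 5 crosses at step 4

4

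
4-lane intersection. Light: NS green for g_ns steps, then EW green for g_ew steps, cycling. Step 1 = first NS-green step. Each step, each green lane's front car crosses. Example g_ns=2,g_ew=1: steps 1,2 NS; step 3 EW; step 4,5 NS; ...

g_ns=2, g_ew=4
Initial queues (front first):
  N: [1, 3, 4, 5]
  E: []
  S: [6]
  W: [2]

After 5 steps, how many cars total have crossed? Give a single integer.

Answer: 4

Derivation:
Step 1 [NS]: N:car1-GO,E:wait,S:car6-GO,W:wait | queues: N=3 E=0 S=0 W=1
Step 2 [NS]: N:car3-GO,E:wait,S:empty,W:wait | queues: N=2 E=0 S=0 W=1
Step 3 [EW]: N:wait,E:empty,S:wait,W:car2-GO | queues: N=2 E=0 S=0 W=0
Step 4 [EW]: N:wait,E:empty,S:wait,W:empty | queues: N=2 E=0 S=0 W=0
Step 5 [EW]: N:wait,E:empty,S:wait,W:empty | queues: N=2 E=0 S=0 W=0
Cars crossed by step 5: 4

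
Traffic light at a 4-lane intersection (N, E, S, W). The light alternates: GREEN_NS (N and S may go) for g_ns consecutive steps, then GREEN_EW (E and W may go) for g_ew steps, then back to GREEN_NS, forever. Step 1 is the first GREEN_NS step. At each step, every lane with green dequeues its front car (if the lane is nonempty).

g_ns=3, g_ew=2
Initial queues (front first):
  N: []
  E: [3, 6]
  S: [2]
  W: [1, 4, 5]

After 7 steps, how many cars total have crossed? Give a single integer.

Step 1 [NS]: N:empty,E:wait,S:car2-GO,W:wait | queues: N=0 E=2 S=0 W=3
Step 2 [NS]: N:empty,E:wait,S:empty,W:wait | queues: N=0 E=2 S=0 W=3
Step 3 [NS]: N:empty,E:wait,S:empty,W:wait | queues: N=0 E=2 S=0 W=3
Step 4 [EW]: N:wait,E:car3-GO,S:wait,W:car1-GO | queues: N=0 E=1 S=0 W=2
Step 5 [EW]: N:wait,E:car6-GO,S:wait,W:car4-GO | queues: N=0 E=0 S=0 W=1
Step 6 [NS]: N:empty,E:wait,S:empty,W:wait | queues: N=0 E=0 S=0 W=1
Step 7 [NS]: N:empty,E:wait,S:empty,W:wait | queues: N=0 E=0 S=0 W=1
Cars crossed by step 7: 5

Answer: 5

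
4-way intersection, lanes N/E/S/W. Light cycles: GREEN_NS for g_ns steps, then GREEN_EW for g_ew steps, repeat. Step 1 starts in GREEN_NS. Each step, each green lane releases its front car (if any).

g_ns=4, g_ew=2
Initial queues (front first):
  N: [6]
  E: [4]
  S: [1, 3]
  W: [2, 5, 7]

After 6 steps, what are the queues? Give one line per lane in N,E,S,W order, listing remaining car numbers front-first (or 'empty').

Step 1 [NS]: N:car6-GO,E:wait,S:car1-GO,W:wait | queues: N=0 E=1 S=1 W=3
Step 2 [NS]: N:empty,E:wait,S:car3-GO,W:wait | queues: N=0 E=1 S=0 W=3
Step 3 [NS]: N:empty,E:wait,S:empty,W:wait | queues: N=0 E=1 S=0 W=3
Step 4 [NS]: N:empty,E:wait,S:empty,W:wait | queues: N=0 E=1 S=0 W=3
Step 5 [EW]: N:wait,E:car4-GO,S:wait,W:car2-GO | queues: N=0 E=0 S=0 W=2
Step 6 [EW]: N:wait,E:empty,S:wait,W:car5-GO | queues: N=0 E=0 S=0 W=1

N: empty
E: empty
S: empty
W: 7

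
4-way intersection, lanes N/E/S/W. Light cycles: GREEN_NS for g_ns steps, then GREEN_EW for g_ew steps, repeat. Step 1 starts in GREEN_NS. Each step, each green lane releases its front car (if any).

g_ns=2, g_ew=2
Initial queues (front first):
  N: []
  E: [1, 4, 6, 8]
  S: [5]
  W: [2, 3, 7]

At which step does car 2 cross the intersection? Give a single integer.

Step 1 [NS]: N:empty,E:wait,S:car5-GO,W:wait | queues: N=0 E=4 S=0 W=3
Step 2 [NS]: N:empty,E:wait,S:empty,W:wait | queues: N=0 E=4 S=0 W=3
Step 3 [EW]: N:wait,E:car1-GO,S:wait,W:car2-GO | queues: N=0 E=3 S=0 W=2
Step 4 [EW]: N:wait,E:car4-GO,S:wait,W:car3-GO | queues: N=0 E=2 S=0 W=1
Step 5 [NS]: N:empty,E:wait,S:empty,W:wait | queues: N=0 E=2 S=0 W=1
Step 6 [NS]: N:empty,E:wait,S:empty,W:wait | queues: N=0 E=2 S=0 W=1
Step 7 [EW]: N:wait,E:car6-GO,S:wait,W:car7-GO | queues: N=0 E=1 S=0 W=0
Step 8 [EW]: N:wait,E:car8-GO,S:wait,W:empty | queues: N=0 E=0 S=0 W=0
Car 2 crosses at step 3

3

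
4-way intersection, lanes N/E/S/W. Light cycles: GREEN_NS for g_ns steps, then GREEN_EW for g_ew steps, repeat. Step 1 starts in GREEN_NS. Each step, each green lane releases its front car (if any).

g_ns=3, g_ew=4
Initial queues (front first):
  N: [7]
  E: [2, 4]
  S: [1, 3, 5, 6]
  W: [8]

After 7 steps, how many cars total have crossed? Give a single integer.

Answer: 7

Derivation:
Step 1 [NS]: N:car7-GO,E:wait,S:car1-GO,W:wait | queues: N=0 E=2 S=3 W=1
Step 2 [NS]: N:empty,E:wait,S:car3-GO,W:wait | queues: N=0 E=2 S=2 W=1
Step 3 [NS]: N:empty,E:wait,S:car5-GO,W:wait | queues: N=0 E=2 S=1 W=1
Step 4 [EW]: N:wait,E:car2-GO,S:wait,W:car8-GO | queues: N=0 E=1 S=1 W=0
Step 5 [EW]: N:wait,E:car4-GO,S:wait,W:empty | queues: N=0 E=0 S=1 W=0
Step 6 [EW]: N:wait,E:empty,S:wait,W:empty | queues: N=0 E=0 S=1 W=0
Step 7 [EW]: N:wait,E:empty,S:wait,W:empty | queues: N=0 E=0 S=1 W=0
Cars crossed by step 7: 7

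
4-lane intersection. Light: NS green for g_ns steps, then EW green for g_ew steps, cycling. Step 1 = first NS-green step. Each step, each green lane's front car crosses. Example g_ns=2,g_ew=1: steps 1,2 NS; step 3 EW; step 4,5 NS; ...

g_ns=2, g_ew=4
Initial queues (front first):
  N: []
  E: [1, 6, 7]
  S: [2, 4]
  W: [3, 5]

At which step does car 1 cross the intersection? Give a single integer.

Step 1 [NS]: N:empty,E:wait,S:car2-GO,W:wait | queues: N=0 E=3 S=1 W=2
Step 2 [NS]: N:empty,E:wait,S:car4-GO,W:wait | queues: N=0 E=3 S=0 W=2
Step 3 [EW]: N:wait,E:car1-GO,S:wait,W:car3-GO | queues: N=0 E=2 S=0 W=1
Step 4 [EW]: N:wait,E:car6-GO,S:wait,W:car5-GO | queues: N=0 E=1 S=0 W=0
Step 5 [EW]: N:wait,E:car7-GO,S:wait,W:empty | queues: N=0 E=0 S=0 W=0
Car 1 crosses at step 3

3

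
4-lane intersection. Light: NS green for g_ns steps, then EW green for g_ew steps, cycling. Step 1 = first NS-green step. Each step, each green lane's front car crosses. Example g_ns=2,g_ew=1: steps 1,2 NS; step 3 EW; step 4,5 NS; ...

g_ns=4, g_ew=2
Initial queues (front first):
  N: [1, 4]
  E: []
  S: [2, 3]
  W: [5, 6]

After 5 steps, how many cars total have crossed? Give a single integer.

Step 1 [NS]: N:car1-GO,E:wait,S:car2-GO,W:wait | queues: N=1 E=0 S=1 W=2
Step 2 [NS]: N:car4-GO,E:wait,S:car3-GO,W:wait | queues: N=0 E=0 S=0 W=2
Step 3 [NS]: N:empty,E:wait,S:empty,W:wait | queues: N=0 E=0 S=0 W=2
Step 4 [NS]: N:empty,E:wait,S:empty,W:wait | queues: N=0 E=0 S=0 W=2
Step 5 [EW]: N:wait,E:empty,S:wait,W:car5-GO | queues: N=0 E=0 S=0 W=1
Cars crossed by step 5: 5

Answer: 5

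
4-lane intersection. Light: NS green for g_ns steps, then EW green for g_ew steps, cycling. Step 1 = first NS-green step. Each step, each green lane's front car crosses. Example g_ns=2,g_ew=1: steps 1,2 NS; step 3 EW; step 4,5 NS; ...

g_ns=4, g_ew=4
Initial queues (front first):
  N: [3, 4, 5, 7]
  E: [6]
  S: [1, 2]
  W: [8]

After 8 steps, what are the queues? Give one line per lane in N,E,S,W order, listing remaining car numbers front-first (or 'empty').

Step 1 [NS]: N:car3-GO,E:wait,S:car1-GO,W:wait | queues: N=3 E=1 S=1 W=1
Step 2 [NS]: N:car4-GO,E:wait,S:car2-GO,W:wait | queues: N=2 E=1 S=0 W=1
Step 3 [NS]: N:car5-GO,E:wait,S:empty,W:wait | queues: N=1 E=1 S=0 W=1
Step 4 [NS]: N:car7-GO,E:wait,S:empty,W:wait | queues: N=0 E=1 S=0 W=1
Step 5 [EW]: N:wait,E:car6-GO,S:wait,W:car8-GO | queues: N=0 E=0 S=0 W=0

N: empty
E: empty
S: empty
W: empty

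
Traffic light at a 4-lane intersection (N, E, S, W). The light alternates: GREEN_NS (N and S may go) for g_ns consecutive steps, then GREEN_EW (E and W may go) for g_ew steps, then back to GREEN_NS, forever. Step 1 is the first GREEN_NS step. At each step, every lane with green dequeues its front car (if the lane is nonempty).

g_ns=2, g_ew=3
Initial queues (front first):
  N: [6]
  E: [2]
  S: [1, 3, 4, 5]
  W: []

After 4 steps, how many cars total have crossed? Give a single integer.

Step 1 [NS]: N:car6-GO,E:wait,S:car1-GO,W:wait | queues: N=0 E=1 S=3 W=0
Step 2 [NS]: N:empty,E:wait,S:car3-GO,W:wait | queues: N=0 E=1 S=2 W=0
Step 3 [EW]: N:wait,E:car2-GO,S:wait,W:empty | queues: N=0 E=0 S=2 W=0
Step 4 [EW]: N:wait,E:empty,S:wait,W:empty | queues: N=0 E=0 S=2 W=0
Cars crossed by step 4: 4

Answer: 4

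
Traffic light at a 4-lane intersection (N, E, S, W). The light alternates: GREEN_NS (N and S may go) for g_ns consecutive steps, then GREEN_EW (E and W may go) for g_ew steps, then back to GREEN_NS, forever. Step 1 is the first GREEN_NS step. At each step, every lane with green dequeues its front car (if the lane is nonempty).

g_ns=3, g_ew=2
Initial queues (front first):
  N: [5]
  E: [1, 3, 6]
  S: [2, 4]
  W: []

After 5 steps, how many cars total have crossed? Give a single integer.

Answer: 5

Derivation:
Step 1 [NS]: N:car5-GO,E:wait,S:car2-GO,W:wait | queues: N=0 E=3 S=1 W=0
Step 2 [NS]: N:empty,E:wait,S:car4-GO,W:wait | queues: N=0 E=3 S=0 W=0
Step 3 [NS]: N:empty,E:wait,S:empty,W:wait | queues: N=0 E=3 S=0 W=0
Step 4 [EW]: N:wait,E:car1-GO,S:wait,W:empty | queues: N=0 E=2 S=0 W=0
Step 5 [EW]: N:wait,E:car3-GO,S:wait,W:empty | queues: N=0 E=1 S=0 W=0
Cars crossed by step 5: 5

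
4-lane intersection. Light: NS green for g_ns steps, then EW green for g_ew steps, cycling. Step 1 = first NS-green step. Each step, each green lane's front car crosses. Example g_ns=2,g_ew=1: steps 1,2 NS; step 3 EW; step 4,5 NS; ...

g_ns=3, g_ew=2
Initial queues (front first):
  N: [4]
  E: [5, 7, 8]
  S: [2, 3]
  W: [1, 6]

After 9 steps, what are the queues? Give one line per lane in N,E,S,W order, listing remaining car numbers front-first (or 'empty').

Step 1 [NS]: N:car4-GO,E:wait,S:car2-GO,W:wait | queues: N=0 E=3 S=1 W=2
Step 2 [NS]: N:empty,E:wait,S:car3-GO,W:wait | queues: N=0 E=3 S=0 W=2
Step 3 [NS]: N:empty,E:wait,S:empty,W:wait | queues: N=0 E=3 S=0 W=2
Step 4 [EW]: N:wait,E:car5-GO,S:wait,W:car1-GO | queues: N=0 E=2 S=0 W=1
Step 5 [EW]: N:wait,E:car7-GO,S:wait,W:car6-GO | queues: N=0 E=1 S=0 W=0
Step 6 [NS]: N:empty,E:wait,S:empty,W:wait | queues: N=0 E=1 S=0 W=0
Step 7 [NS]: N:empty,E:wait,S:empty,W:wait | queues: N=0 E=1 S=0 W=0
Step 8 [NS]: N:empty,E:wait,S:empty,W:wait | queues: N=0 E=1 S=0 W=0
Step 9 [EW]: N:wait,E:car8-GO,S:wait,W:empty | queues: N=0 E=0 S=0 W=0

N: empty
E: empty
S: empty
W: empty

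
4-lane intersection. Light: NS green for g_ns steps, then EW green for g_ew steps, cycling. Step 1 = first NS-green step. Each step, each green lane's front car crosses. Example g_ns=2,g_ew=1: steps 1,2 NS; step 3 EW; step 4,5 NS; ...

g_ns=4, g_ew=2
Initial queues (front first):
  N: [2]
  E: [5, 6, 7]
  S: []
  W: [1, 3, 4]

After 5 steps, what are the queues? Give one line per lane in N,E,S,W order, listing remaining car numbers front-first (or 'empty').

Step 1 [NS]: N:car2-GO,E:wait,S:empty,W:wait | queues: N=0 E=3 S=0 W=3
Step 2 [NS]: N:empty,E:wait,S:empty,W:wait | queues: N=0 E=3 S=0 W=3
Step 3 [NS]: N:empty,E:wait,S:empty,W:wait | queues: N=0 E=3 S=0 W=3
Step 4 [NS]: N:empty,E:wait,S:empty,W:wait | queues: N=0 E=3 S=0 W=3
Step 5 [EW]: N:wait,E:car5-GO,S:wait,W:car1-GO | queues: N=0 E=2 S=0 W=2

N: empty
E: 6 7
S: empty
W: 3 4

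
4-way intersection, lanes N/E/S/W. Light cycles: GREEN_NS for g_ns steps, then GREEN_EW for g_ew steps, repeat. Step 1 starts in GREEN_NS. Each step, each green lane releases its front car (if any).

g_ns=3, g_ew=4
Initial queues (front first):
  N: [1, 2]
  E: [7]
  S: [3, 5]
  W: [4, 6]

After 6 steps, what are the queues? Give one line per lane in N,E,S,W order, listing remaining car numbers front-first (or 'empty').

Step 1 [NS]: N:car1-GO,E:wait,S:car3-GO,W:wait | queues: N=1 E=1 S=1 W=2
Step 2 [NS]: N:car2-GO,E:wait,S:car5-GO,W:wait | queues: N=0 E=1 S=0 W=2
Step 3 [NS]: N:empty,E:wait,S:empty,W:wait | queues: N=0 E=1 S=0 W=2
Step 4 [EW]: N:wait,E:car7-GO,S:wait,W:car4-GO | queues: N=0 E=0 S=0 W=1
Step 5 [EW]: N:wait,E:empty,S:wait,W:car6-GO | queues: N=0 E=0 S=0 W=0

N: empty
E: empty
S: empty
W: empty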